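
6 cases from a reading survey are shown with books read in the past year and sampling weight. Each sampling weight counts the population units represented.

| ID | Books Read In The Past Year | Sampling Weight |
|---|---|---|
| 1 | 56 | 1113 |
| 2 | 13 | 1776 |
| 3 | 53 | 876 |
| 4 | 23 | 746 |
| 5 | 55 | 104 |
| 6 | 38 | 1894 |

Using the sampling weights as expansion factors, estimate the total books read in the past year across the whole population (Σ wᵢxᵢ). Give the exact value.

Weighted total = 226694

226694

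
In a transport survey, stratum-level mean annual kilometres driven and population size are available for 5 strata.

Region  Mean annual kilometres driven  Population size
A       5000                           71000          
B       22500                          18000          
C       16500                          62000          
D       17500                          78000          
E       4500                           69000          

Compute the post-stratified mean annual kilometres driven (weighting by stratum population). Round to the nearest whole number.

Σ Nₕ·x̄ₕ = 5000×71000 + 22500×18000 + 16500×62000 + 17500×78000 + 4500×69000
  = 3458500000
Σ Nₕ = 71000 + 18000 + 62000 + 78000 + 69000 = 298000
Overall mean = 3458500000 / 298000 = 11605.705

11606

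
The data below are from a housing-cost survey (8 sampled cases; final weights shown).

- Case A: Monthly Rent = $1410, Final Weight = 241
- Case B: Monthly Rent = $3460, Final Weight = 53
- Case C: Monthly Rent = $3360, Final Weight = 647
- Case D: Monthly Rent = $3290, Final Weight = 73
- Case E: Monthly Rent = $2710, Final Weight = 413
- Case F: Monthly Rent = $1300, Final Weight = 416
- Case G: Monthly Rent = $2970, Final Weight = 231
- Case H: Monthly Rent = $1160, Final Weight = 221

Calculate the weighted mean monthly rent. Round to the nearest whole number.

2414

Weighted sum = 1410×241 + 3460×53 + 3360×647 + 3290×73 + 2710×413 + 1300×416 + 2970×231 + 1160×221
  = 339810 + 183380 + 2173920 + 240170 + 1119230 + 540800 + 686070 + 256360 = 5539740
Sum of weights = 241 + 53 + 647 + 73 + 413 + 416 + 231 + 221 = 2295
Weighted mean = 5539740 / 2295 = 2413.8301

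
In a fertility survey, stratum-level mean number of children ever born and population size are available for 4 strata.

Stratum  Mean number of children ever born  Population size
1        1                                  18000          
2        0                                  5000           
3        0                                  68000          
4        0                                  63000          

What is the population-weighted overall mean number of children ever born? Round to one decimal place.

Σ Nₕ·x̄ₕ = 1×18000 + 0×5000 + 0×68000 + 0×63000
  = 18000 + 0 + 0 + 0 = 18000
Σ Nₕ = 154000
Overall mean = 18000 / 154000 = 0.11688312

0.1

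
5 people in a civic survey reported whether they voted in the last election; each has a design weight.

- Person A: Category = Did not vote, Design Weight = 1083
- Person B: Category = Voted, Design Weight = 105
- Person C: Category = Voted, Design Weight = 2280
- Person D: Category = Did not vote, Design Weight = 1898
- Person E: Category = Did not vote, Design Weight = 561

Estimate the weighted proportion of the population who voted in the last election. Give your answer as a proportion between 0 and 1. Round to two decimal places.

0.40

Sum of weights for 'Voted' = 105 + 2280 = 2385
Total weight = 1083 + 105 + 2280 + 1898 + 561 = 5927
Weighted proportion = 2385 / 5927 = 0.40239582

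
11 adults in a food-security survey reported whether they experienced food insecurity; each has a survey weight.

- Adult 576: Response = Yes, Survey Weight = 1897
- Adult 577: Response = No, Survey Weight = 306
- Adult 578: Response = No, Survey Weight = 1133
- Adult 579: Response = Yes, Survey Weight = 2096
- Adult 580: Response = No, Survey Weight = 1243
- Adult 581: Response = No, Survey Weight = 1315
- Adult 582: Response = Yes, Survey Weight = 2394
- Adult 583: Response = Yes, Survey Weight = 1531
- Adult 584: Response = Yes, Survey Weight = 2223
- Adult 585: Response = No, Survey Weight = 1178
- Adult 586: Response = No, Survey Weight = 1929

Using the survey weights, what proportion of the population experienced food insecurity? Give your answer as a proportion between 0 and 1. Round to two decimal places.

0.59

Sum of weights for 'Yes' = 1897 + 2096 + 2394 + 1531 + 2223 = 10141
Total weight = 17245
Weighted proportion = 10141 / 17245 = 0.58805451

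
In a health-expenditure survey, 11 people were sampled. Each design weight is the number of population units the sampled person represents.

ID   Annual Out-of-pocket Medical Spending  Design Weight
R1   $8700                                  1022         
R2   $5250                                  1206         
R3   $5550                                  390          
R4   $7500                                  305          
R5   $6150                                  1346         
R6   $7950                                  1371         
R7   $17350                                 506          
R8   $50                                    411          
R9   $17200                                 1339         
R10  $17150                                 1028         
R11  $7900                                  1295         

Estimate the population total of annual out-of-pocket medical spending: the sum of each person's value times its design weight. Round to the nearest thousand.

Weighted total = 8700×1022 + 5250×1206 + 5550×390 + 7500×305 + 6150×1346 + 7950×1371 + 17350×506 + 50×411 + 17200×1339 + 17150×1028 + 7900×1295
  = 8891400 + 6331500 + 2164500 + 2287500 + 8277900 + 10899450 + 8779100 + 20550 + 23030800 + 17630200 + 10230500 = 98543400

98543000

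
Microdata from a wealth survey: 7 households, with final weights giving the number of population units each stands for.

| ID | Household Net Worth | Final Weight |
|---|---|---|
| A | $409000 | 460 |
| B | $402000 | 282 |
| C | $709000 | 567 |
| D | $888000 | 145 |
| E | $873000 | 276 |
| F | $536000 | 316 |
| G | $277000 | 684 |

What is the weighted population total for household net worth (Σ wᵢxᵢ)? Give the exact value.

1432059000

Weighted total = 409000×460 + 402000×282 + 709000×567 + 888000×145 + 873000×276 + 536000×316 + 277000×684
  = 188140000 + 113364000 + 402003000 + 128760000 + 240948000 + 169376000 + 189468000 = 1432059000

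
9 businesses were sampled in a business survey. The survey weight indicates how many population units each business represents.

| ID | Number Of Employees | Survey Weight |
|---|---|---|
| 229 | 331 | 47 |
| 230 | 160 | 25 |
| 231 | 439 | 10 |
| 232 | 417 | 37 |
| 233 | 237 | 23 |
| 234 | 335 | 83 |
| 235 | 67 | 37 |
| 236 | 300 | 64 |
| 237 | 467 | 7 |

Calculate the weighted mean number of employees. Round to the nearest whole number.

Weighted sum = 331×47 + 160×25 + 439×10 + 417×37 + 237×23 + 335×83 + 67×37 + 300×64 + 467×7
  = 97580
Sum of weights = 47 + 25 + 10 + 37 + 23 + 83 + 37 + 64 + 7 = 333
Weighted mean = 97580 / 333 = 293.03303

293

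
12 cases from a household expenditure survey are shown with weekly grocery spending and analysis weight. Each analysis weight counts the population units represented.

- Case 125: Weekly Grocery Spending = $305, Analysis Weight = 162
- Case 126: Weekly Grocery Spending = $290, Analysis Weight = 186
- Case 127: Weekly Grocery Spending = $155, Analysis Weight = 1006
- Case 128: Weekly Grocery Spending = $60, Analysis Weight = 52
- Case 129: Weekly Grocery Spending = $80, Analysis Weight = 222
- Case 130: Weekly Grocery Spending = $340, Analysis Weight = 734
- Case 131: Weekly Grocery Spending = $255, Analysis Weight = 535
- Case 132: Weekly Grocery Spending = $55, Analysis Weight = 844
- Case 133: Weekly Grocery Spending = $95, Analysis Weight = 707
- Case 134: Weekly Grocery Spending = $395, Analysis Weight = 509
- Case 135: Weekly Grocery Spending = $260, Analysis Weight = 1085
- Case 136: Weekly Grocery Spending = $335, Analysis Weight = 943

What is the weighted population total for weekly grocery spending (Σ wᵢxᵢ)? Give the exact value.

Weighted total = 305×162 + 290×186 + 155×1006 + 60×52 + 80×222 + 340×734 + 255×535 + 55×844 + 95×707 + 395×509 + 260×1085 + 335×943
  = 49410 + 53940 + 155930 + 3120 + 17760 + 249560 + 136425 + 46420 + 67165 + 201055 + 282100 + 315905 = 1578790

1578790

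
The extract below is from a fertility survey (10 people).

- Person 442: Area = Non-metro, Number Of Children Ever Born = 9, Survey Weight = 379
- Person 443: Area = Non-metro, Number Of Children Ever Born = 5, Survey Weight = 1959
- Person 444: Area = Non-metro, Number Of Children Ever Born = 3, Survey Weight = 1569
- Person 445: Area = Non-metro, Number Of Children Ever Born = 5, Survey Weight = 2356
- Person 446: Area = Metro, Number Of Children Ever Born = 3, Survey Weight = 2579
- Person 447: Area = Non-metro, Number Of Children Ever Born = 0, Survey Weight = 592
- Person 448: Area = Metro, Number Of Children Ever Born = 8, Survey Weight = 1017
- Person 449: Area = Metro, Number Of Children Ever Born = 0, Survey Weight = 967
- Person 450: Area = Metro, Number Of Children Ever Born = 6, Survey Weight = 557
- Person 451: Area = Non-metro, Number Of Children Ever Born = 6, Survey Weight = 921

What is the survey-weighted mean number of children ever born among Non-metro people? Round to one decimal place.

Non-metro rows: 442, 443, 444, 445, 447, 451
Weighted sum = 9×379 + 5×1959 + 3×1569 + 5×2356 + 0×592 + 6×921
  = 3411 + 9795 + 4707 + 11780 + 0 + 5526 = 35219
Sum of weights = 379 + 1959 + 1569 + 2356 + 592 + 921 = 7776
Weighted mean = 35219 / 7776 = 4.5291924

4.5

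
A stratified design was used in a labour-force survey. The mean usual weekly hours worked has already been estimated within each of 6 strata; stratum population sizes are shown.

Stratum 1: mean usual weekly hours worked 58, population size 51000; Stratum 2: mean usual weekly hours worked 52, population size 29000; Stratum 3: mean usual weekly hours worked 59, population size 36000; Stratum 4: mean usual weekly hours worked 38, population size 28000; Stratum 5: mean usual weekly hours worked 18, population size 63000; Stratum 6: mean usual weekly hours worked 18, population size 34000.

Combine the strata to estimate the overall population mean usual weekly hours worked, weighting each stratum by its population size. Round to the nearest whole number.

39

Σ Nₕ·x̄ₕ = 58×51000 + 52×29000 + 59×36000 + 38×28000 + 18×63000 + 18×34000
  = 9400000
Σ Nₕ = 51000 + 29000 + 36000 + 28000 + 63000 + 34000 = 241000
Overall mean = 9400000 / 241000 = 39.004149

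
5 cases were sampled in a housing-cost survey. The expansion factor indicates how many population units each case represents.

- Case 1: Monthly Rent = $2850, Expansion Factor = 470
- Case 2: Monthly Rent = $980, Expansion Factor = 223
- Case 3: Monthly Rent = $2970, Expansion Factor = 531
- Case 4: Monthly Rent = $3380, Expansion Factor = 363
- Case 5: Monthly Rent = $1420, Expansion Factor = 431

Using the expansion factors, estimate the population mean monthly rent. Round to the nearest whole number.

2465

Weighted sum = 2850×470 + 980×223 + 2970×531 + 3380×363 + 1420×431
  = 1339500 + 218540 + 1577070 + 1226940 + 612020 = 4974070
Sum of weights = 2018
Weighted mean = 4974070 / 2018 = 2464.8513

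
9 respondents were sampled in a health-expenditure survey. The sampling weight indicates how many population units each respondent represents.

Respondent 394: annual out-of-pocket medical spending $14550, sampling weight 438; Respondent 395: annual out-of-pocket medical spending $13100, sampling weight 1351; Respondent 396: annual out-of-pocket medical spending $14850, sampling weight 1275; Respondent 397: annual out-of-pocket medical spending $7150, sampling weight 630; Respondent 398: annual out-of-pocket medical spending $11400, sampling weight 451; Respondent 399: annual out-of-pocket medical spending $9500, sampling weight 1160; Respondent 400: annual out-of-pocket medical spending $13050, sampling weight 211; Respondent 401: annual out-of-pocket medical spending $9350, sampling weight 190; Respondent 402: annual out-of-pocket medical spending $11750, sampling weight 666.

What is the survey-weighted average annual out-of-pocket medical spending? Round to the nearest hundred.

Weighted sum = 14550×438 + 13100×1351 + 14850×1275 + 7150×630 + 11400×451 + 9500×1160 + 13050×211 + 9350×190 + 11750×666
  = 6372900 + 17698100 + 18933750 + 4504500 + 5141400 + 11020000 + 2753550 + 1776500 + 7825500 = 76026200
Sum of weights = 438 + 1351 + 1275 + 630 + 451 + 1160 + 211 + 190 + 666 = 6372
Weighted mean = 76026200 / 6372 = 11931.293

11900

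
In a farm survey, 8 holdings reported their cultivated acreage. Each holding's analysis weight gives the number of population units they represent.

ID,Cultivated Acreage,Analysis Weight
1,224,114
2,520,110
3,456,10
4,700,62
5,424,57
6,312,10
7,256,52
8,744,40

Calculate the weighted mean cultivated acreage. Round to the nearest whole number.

442

Weighted sum = 224×114 + 520×110 + 456×10 + 700×62 + 424×57 + 312×10 + 256×52 + 744×40
  = 25536 + 57200 + 4560 + 43400 + 24168 + 3120 + 13312 + 29760 = 201056
Sum of weights = 114 + 110 + 10 + 62 + 57 + 10 + 52 + 40 = 455
Weighted mean = 201056 / 455 = 441.88132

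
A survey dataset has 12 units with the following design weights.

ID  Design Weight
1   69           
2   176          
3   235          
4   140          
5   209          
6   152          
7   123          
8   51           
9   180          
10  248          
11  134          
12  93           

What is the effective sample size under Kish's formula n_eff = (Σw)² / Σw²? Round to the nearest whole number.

10

Σ wᵢ = 69 + 176 + 235 + 140 + 209 + 152 + 123 + 51 + 180 + 248 + 134 + 93 = 1810
Σ wᵢ² = 315586
n_eff = 1810² / 315586 = 3276100 / 315586 = 10.381005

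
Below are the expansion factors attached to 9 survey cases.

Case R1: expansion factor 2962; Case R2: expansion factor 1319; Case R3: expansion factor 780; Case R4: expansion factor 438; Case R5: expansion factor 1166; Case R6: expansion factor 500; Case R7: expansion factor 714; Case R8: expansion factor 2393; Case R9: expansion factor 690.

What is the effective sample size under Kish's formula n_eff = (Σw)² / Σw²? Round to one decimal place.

Σ wᵢ = 2962 + 1319 + 780 + 438 + 1166 + 500 + 714 + 2393 + 690 = 10962
Σ wᵢ² = 8773444 + 1739761 + 608400 + 191844 + 1359556 + 250000 + 509796 + 5726449 + 476100 = 19635350
n_eff = 10962² / 19635350 = 120165444 / 19635350 = 6.1198524

6.1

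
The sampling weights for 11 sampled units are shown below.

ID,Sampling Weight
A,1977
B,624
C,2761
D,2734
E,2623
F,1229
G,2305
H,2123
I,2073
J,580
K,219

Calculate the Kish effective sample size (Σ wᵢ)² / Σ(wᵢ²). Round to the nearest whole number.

9

Σ wᵢ = 1977 + 624 + 2761 + 2734 + 2623 + 1229 + 2305 + 2123 + 2073 + 580 + 219 = 19248
Σ wᵢ² = 42288196
n_eff = 19248² / 42288196 = 370485504 / 42288196 = 8.7609673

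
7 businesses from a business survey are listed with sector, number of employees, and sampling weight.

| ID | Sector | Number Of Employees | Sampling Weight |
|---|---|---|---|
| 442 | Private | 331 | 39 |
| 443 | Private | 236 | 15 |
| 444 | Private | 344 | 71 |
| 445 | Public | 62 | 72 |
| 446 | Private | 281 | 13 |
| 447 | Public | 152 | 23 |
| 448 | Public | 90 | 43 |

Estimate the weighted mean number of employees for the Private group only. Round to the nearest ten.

Private rows: 442, 443, 444, 446
Weighted sum = 331×39 + 236×15 + 344×71 + 281×13
  = 12909 + 3540 + 24424 + 3653 = 44526
Sum of weights = 39 + 15 + 71 + 13 = 138
Weighted mean = 44526 / 138 = 322.65217

320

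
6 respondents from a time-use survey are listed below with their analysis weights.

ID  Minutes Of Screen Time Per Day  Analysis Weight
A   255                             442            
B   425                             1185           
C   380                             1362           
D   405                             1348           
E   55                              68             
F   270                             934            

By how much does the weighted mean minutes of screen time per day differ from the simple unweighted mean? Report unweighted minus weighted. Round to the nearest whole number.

Unweighted sum = 255 + 425 + 380 + 405 + 55 + 270 = 1790
Unweighted mean = 1790 / 6 = 298.33333
Weighted sum = 255×442 + 425×1185 + 380×1362 + 405×1348 + 55×68 + 270×934
  = 112710 + 503625 + 517560 + 545940 + 3740 + 252180 = 1935755
Sum of weights = 442 + 1185 + 1362 + 1348 + 68 + 934 = 5339
Weighted mean = 1935755 / 5339 = 362.56883
Difference (unweighted minus weighted) = -64.2355

-64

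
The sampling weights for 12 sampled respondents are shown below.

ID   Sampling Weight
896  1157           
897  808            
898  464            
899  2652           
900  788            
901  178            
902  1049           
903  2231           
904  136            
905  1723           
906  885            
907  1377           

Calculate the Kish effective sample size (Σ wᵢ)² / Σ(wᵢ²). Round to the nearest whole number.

Σ wᵢ = 1157 + 808 + 464 + 2652 + 788 + 178 + 1049 + 2231 + 136 + 1723 + 885 + 1377 = 13448
Σ wᵢ² = 21636882
n_eff = 13448² / 21636882 = 180848704 / 21636882 = 8.3583533

8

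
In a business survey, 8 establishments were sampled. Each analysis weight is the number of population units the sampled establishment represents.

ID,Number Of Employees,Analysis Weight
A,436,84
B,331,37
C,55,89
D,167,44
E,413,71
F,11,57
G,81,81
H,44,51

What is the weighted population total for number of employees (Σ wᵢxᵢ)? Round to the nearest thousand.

Weighted total = 436×84 + 331×37 + 55×89 + 167×44 + 413×71 + 11×57 + 81×81 + 44×51
  = 36624 + 12247 + 4895 + 7348 + 29323 + 627 + 6561 + 2244 = 99869

100000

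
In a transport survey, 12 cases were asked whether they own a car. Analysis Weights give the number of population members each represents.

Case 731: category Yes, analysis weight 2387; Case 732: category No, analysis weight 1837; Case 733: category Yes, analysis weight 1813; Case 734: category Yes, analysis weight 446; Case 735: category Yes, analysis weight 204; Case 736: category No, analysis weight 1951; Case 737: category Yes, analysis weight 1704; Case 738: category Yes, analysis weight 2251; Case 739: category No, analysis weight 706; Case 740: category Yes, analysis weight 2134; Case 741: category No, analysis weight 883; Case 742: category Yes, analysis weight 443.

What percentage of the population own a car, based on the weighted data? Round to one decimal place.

67.9

Sum of weights for 'Yes' = 2387 + 1813 + 446 + 204 + 1704 + 2251 + 2134 + 443 = 11382
Total weight = 2387 + 1837 + 1813 + 446 + 204 + 1951 + 1704 + 2251 + 706 + 2134 + 883 + 443 = 16759
Weighted proportion = 11382 / 16759 = 0.67915747 → 67.915747%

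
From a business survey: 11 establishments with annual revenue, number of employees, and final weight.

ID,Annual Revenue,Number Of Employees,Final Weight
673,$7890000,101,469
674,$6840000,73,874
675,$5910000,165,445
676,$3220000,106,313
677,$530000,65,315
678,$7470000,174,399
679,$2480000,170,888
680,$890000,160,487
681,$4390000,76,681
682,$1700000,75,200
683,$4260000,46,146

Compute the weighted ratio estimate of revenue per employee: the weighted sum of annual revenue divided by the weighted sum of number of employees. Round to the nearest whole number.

Σ wᵢ·y = 23051080000
Σ wᵢ·x = 610027
Ratio = 23051080000 / 610027 = 37786.983

37787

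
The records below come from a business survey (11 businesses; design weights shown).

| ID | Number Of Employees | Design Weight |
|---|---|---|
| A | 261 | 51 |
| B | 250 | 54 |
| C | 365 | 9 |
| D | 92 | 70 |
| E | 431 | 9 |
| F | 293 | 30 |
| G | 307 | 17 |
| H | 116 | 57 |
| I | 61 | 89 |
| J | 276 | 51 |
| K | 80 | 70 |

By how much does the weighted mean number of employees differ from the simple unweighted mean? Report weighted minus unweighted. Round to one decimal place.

-60.3

Unweighted sum = 261 + 250 + 365 + 92 + 431 + 293 + 307 + 116 + 61 + 276 + 80 = 2532
Unweighted mean = 2532 / 11 = 230.18182
Weighted sum = 261×51 + 250×54 + 365×9 + 92×70 + 431×9 + 293×30 + 307×17 + 116×57 + 61×89 + 276×51 + 80×70
  = 86141
Sum of weights = 51 + 54 + 9 + 70 + 9 + 30 + 17 + 57 + 89 + 51 + 70 = 507
Weighted mean = 86141 / 507 = 169.90335
Difference (weighted minus unweighted) = -60.278465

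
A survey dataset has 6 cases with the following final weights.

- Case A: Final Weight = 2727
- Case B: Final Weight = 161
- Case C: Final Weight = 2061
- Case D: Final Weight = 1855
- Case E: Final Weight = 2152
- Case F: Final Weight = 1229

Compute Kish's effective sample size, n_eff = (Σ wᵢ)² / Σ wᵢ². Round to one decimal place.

4.9

Σ wᵢ = 2727 + 161 + 2061 + 1855 + 2152 + 1229 = 10185
Σ wᵢ² = 7436529 + 25921 + 4247721 + 3441025 + 4631104 + 1510441 = 21292741
n_eff = 10185² / 21292741 = 103734225 / 21292741 = 4.8718117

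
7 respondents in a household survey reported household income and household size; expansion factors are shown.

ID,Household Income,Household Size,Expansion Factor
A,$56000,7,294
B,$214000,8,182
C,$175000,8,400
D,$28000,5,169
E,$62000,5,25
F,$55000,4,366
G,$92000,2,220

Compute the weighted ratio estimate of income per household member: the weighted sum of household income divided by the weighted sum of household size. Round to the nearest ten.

Σ wᵢ·y = 172064000
Σ wᵢ·x = 7×294 + 8×182 + 8×400 + 5×169 + 5×25 + 4×366 + 2×220
  = 9588
Ratio = 172064000 / 9588 = 17945.766

17950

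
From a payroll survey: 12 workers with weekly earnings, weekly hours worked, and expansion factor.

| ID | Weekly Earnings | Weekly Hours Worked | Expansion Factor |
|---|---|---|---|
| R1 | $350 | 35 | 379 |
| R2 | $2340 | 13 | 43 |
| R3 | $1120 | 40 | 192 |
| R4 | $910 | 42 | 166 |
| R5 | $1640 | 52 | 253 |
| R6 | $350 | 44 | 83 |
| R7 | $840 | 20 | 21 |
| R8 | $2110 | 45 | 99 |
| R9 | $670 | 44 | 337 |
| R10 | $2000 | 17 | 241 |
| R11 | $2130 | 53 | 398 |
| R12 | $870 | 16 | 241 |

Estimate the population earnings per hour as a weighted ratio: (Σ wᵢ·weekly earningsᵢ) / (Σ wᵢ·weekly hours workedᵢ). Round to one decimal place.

32.3

Σ wᵢ·y = 350×379 + 2340×43 + 1120×192 + 910×166 + 1640×253 + 350×83 + 840×21 + 2110×99 + 670×337 + 2000×241 + 2130×398 + 870×241
  = 132650 + 100620 + 215040 + 151060 + 414920 + 29050 + 17640 + 208890 + 225790 + 482000 + 847740 + 209670 = 3035070
Σ wᵢ·x = 94034
Ratio = 3035070 / 94034 = 32.276304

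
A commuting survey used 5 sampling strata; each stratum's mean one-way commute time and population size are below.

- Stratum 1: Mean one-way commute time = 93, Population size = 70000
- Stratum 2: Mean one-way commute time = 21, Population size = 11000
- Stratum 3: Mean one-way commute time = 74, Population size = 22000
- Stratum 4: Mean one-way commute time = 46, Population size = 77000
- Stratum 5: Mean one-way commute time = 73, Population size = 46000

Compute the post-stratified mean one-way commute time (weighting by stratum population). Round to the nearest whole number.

Σ Nₕ·x̄ₕ = 93×70000 + 21×11000 + 74×22000 + 46×77000 + 73×46000
  = 6510000 + 231000 + 1628000 + 3542000 + 3358000 = 15269000
Σ Nₕ = 70000 + 11000 + 22000 + 77000 + 46000 = 226000
Overall mean = 15269000 / 226000 = 67.561947

68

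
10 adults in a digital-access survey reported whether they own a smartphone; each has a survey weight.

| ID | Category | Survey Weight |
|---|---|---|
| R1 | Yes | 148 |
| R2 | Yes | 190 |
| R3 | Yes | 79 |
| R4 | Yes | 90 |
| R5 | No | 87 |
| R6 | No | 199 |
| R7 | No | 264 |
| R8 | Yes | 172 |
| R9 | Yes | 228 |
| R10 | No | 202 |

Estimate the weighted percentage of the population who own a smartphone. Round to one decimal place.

54.7

Sum of weights for 'Yes' = 148 + 190 + 79 + 90 + 172 + 228 = 907
Total weight = 148 + 190 + 79 + 90 + 87 + 199 + 264 + 172 + 228 + 202 = 1659
Weighted proportion = 907 / 1659 = 0.54671489 → 54.671489%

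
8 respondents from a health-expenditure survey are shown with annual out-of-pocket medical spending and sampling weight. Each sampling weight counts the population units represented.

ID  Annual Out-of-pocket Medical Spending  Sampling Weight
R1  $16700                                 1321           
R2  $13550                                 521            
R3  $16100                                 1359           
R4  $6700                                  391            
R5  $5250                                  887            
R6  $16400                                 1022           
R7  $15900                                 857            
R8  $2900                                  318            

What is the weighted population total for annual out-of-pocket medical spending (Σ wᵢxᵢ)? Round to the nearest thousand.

89586000

Weighted total = 16700×1321 + 13550×521 + 16100×1359 + 6700×391 + 5250×887 + 16400×1022 + 15900×857 + 2900×318
  = 89585900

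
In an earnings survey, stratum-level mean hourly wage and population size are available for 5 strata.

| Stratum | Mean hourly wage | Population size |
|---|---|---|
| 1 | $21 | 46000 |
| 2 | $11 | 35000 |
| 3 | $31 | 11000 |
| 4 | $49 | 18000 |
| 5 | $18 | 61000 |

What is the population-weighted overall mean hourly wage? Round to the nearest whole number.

Σ Nₕ·x̄ₕ = 21×46000 + 11×35000 + 31×11000 + 49×18000 + 18×61000
  = 966000 + 385000 + 341000 + 882000 + 1098000 = 3672000
Σ Nₕ = 171000
Overall mean = 3672000 / 171000 = 21.473684

21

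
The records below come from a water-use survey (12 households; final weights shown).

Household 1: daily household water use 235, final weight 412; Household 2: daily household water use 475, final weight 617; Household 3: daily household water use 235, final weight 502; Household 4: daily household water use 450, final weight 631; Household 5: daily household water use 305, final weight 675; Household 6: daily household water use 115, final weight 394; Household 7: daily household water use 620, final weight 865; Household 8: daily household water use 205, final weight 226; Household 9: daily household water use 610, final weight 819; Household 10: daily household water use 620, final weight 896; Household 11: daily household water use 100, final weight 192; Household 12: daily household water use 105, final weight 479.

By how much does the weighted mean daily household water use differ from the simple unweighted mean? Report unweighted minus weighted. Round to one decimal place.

-70.4

Unweighted sum = 235 + 475 + 235 + 450 + 305 + 115 + 620 + 205 + 610 + 620 + 100 + 105 = 4075
Unweighted mean = 4075 / 12 = 339.58333
Weighted sum = 2750235
Sum of weights = 6708
Weighted mean = 2750235 / 6708 = 409.99329
Difference (unweighted minus weighted) = -70.409958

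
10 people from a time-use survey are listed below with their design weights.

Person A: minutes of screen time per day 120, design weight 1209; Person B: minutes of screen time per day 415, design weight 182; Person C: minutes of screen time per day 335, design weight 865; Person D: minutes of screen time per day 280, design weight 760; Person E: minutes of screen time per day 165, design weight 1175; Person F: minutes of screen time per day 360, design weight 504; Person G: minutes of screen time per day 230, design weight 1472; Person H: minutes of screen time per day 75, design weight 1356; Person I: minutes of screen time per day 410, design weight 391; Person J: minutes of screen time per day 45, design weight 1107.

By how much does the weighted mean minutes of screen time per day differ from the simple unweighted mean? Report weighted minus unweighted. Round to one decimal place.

Unweighted sum = 120 + 415 + 335 + 280 + 165 + 360 + 230 + 75 + 410 + 45 = 2435
Unweighted mean = 2435 / 10 = 243.5
Weighted sum = 120×1209 + 415×182 + 335×865 + 280×760 + 165×1175 + 360×504 + 230×1472 + 75×1356 + 410×391 + 45×1107
  = 145080 + 75530 + 289775 + 212800 + 193875 + 181440 + 338560 + 101700 + 160310 + 49815 = 1748885
Sum of weights = 9021
Weighted mean = 1748885 / 9021 = 193.8682
Difference (weighted minus unweighted) = -49.631804

-49.6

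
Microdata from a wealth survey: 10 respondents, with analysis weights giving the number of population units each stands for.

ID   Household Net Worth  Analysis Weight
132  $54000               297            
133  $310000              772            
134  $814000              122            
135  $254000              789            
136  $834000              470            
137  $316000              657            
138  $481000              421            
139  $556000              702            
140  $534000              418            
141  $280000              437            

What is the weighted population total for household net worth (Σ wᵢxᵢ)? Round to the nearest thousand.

Weighted total = 54000×297 + 310000×772 + 814000×122 + 254000×789 + 834000×470 + 316000×657 + 481000×421 + 556000×702 + 534000×418 + 280000×437
  = 2093049000

2093049000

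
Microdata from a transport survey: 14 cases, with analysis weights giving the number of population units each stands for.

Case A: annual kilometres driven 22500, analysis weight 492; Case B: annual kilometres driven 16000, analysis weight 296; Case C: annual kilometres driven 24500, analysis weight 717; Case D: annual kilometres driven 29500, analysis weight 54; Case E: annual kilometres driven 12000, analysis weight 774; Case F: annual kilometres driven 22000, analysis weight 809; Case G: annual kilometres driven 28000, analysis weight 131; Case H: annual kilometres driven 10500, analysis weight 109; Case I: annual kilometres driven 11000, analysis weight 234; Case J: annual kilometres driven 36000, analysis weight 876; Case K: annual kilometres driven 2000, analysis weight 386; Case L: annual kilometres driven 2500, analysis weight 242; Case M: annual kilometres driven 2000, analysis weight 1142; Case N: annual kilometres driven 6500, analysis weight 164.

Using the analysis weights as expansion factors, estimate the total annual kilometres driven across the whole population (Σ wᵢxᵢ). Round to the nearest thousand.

105701000

Weighted total = 105701000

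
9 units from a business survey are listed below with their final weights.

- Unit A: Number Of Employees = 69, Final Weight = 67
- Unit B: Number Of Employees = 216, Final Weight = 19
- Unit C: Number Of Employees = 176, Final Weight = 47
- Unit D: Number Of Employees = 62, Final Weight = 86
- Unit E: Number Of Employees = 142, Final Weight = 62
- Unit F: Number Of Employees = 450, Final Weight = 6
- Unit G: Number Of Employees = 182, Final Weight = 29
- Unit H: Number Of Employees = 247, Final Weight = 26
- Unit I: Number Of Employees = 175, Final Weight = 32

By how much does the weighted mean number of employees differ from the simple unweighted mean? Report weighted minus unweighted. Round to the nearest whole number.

-54

Unweighted sum = 69 + 216 + 176 + 62 + 142 + 450 + 182 + 247 + 175 = 1719
Unweighted mean = 1719 / 9 = 191
Weighted sum = 69×67 + 216×19 + 176×47 + 62×86 + 142×62 + 450×6 + 182×29 + 247×26 + 175×32
  = 4623 + 4104 + 8272 + 5332 + 8804 + 2700 + 5278 + 6422 + 5600 = 51135
Sum of weights = 67 + 19 + 47 + 86 + 62 + 6 + 29 + 26 + 32 = 374
Weighted mean = 51135 / 374 = 136.7246
Difference (weighted minus unweighted) = -54.275401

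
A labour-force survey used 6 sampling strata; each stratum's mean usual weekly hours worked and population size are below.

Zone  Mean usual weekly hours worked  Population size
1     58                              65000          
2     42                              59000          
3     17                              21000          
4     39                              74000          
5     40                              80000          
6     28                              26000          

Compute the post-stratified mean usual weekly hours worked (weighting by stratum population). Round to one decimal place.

41.3

Σ Nₕ·x̄ₕ = 58×65000 + 42×59000 + 17×21000 + 39×74000 + 40×80000 + 28×26000
  = 3770000 + 2478000 + 357000 + 2886000 + 3200000 + 728000 = 13419000
Σ Nₕ = 325000
Overall mean = 13419000 / 325000 = 41.289231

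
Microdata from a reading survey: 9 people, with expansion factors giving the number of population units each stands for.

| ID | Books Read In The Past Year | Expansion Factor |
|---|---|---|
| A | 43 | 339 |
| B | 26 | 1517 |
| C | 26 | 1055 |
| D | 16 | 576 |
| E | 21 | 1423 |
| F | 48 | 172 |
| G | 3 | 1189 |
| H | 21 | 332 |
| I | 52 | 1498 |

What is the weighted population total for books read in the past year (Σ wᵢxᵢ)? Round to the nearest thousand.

217000

Weighted total = 43×339 + 26×1517 + 26×1055 + 16×576 + 21×1423 + 48×172 + 3×1189 + 21×332 + 52×1498
  = 14577 + 39442 + 27430 + 9216 + 29883 + 8256 + 3567 + 6972 + 77896 = 217239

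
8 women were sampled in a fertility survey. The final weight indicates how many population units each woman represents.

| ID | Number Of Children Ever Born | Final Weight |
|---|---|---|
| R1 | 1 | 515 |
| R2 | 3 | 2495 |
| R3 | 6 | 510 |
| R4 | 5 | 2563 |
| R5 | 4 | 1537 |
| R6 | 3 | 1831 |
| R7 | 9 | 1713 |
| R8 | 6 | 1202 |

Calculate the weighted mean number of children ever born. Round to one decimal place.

Weighted sum = 1×515 + 3×2495 + 6×510 + 5×2563 + 4×1537 + 3×1831 + 9×1713 + 6×1202
  = 515 + 7485 + 3060 + 12815 + 6148 + 5493 + 15417 + 7212 = 58145
Sum of weights = 12366
Weighted mean = 58145 / 12366 = 4.7020055

4.7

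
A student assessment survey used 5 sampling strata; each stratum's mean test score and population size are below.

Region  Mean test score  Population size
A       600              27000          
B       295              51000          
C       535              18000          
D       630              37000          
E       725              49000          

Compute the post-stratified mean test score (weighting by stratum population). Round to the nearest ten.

550

Σ Nₕ·x̄ₕ = 600×27000 + 295×51000 + 535×18000 + 630×37000 + 725×49000
  = 16200000 + 15045000 + 9630000 + 23310000 + 35525000 = 99710000
Σ Nₕ = 27000 + 51000 + 18000 + 37000 + 49000 = 182000
Overall mean = 99710000 / 182000 = 547.85714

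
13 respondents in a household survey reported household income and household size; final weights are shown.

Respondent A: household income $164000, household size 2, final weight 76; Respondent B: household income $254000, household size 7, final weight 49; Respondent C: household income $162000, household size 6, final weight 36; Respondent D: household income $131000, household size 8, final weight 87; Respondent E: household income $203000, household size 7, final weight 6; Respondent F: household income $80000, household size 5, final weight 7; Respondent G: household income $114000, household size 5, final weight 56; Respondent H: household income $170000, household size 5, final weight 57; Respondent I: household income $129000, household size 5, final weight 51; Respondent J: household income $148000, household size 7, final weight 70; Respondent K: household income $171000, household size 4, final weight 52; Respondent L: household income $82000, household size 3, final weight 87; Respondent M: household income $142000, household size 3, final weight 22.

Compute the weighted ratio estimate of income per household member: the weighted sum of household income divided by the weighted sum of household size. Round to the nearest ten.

Σ wᵢ·y = 96080000
Σ wᵢ·x = 3329
Ratio = 96080000 / 3329 = 28861.52

28860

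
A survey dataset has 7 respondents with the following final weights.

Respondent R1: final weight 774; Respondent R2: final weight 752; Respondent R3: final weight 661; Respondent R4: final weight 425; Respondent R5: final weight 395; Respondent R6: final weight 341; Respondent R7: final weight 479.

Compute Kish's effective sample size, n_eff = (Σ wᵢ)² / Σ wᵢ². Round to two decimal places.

Σ wᵢ = 774 + 752 + 661 + 425 + 395 + 341 + 479 = 3827
Σ wᵢ² = 599076 + 565504 + 436921 + 180625 + 156025 + 116281 + 229441 = 2283873
n_eff = 3827² / 2283873 = 14645929 / 2283873 = 6.4127598

6.41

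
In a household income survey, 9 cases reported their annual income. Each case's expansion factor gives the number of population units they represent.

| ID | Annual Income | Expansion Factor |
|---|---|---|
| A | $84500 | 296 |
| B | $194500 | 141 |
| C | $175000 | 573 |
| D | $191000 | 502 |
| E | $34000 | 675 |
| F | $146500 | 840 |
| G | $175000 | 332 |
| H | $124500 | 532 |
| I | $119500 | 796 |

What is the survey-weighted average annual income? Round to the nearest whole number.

Weighted sum = 614059500
Sum of weights = 296 + 141 + 573 + 502 + 675 + 840 + 332 + 532 + 796 = 4687
Weighted mean = 614059500 / 4687 = 131013.33

131013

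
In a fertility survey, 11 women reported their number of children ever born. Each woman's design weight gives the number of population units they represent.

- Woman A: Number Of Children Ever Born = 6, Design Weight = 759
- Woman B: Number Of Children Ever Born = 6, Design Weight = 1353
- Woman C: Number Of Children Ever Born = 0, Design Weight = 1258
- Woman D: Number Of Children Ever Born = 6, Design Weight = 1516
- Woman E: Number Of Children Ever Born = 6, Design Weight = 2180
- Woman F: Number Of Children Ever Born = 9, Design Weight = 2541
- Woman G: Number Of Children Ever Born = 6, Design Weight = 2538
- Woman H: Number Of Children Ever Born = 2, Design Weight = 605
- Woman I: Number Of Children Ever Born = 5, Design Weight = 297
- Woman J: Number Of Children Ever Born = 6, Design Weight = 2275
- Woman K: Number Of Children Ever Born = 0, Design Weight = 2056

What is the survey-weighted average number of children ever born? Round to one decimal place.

5.1

Weighted sum = 89290
Sum of weights = 759 + 1353 + 1258 + 1516 + 2180 + 2541 + 2538 + 605 + 297 + 2275 + 2056 = 17378
Weighted mean = 89290 / 17378 = 5.1381057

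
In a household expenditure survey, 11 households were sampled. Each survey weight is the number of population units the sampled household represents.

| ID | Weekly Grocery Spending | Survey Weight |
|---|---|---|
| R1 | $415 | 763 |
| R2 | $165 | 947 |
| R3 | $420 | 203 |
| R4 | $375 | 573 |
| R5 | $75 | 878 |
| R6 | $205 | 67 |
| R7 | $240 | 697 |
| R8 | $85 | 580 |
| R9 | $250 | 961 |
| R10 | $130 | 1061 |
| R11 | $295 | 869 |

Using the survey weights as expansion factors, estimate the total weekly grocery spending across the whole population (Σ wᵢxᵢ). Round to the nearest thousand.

1704000

Weighted total = 415×763 + 165×947 + 420×203 + 375×573 + 75×878 + 205×67 + 240×697 + 85×580 + 250×961 + 130×1061 + 295×869
  = 316645 + 156255 + 85260 + 214875 + 65850 + 13735 + 167280 + 49300 + 240250 + 137930 + 256355 = 1703735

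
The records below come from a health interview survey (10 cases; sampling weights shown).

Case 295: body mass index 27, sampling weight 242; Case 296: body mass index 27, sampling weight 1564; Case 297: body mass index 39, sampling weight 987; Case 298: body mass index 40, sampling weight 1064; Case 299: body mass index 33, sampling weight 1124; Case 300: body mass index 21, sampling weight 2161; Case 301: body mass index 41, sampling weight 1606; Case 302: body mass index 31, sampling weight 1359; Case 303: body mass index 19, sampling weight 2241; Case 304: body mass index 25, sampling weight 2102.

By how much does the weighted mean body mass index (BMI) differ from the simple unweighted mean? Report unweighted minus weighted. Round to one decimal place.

Unweighted sum = 27 + 27 + 39 + 40 + 33 + 21 + 41 + 31 + 19 + 25 = 303
Unweighted mean = 303 / 10 = 30.3
Weighted sum = 27×242 + 27×1564 + 39×987 + 40×1064 + 33×1124 + 21×2161 + 41×1606 + 31×1359 + 19×2241 + 25×2102
  = 6534 + 42228 + 38493 + 42560 + 37092 + 45381 + 65846 + 42129 + 42579 + 52550 = 415392
Sum of weights = 14450
Weighted mean = 415392 / 14450 = 28.746851
Difference (unweighted minus weighted) = 1.5531488

1.6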